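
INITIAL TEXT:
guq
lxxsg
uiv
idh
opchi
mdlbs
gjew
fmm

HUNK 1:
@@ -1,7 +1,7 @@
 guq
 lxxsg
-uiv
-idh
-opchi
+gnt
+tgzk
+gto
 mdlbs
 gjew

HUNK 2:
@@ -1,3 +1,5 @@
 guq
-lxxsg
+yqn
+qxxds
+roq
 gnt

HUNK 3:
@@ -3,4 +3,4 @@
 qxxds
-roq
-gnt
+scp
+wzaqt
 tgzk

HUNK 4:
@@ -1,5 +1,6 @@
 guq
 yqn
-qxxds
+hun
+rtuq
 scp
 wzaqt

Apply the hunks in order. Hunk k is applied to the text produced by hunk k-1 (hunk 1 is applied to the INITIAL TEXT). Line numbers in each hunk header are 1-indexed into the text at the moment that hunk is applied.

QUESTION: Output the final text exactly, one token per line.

Answer: guq
yqn
hun
rtuq
scp
wzaqt
tgzk
gto
mdlbs
gjew
fmm

Derivation:
Hunk 1: at line 1 remove [uiv,idh,opchi] add [gnt,tgzk,gto] -> 8 lines: guq lxxsg gnt tgzk gto mdlbs gjew fmm
Hunk 2: at line 1 remove [lxxsg] add [yqn,qxxds,roq] -> 10 lines: guq yqn qxxds roq gnt tgzk gto mdlbs gjew fmm
Hunk 3: at line 3 remove [roq,gnt] add [scp,wzaqt] -> 10 lines: guq yqn qxxds scp wzaqt tgzk gto mdlbs gjew fmm
Hunk 4: at line 1 remove [qxxds] add [hun,rtuq] -> 11 lines: guq yqn hun rtuq scp wzaqt tgzk gto mdlbs gjew fmm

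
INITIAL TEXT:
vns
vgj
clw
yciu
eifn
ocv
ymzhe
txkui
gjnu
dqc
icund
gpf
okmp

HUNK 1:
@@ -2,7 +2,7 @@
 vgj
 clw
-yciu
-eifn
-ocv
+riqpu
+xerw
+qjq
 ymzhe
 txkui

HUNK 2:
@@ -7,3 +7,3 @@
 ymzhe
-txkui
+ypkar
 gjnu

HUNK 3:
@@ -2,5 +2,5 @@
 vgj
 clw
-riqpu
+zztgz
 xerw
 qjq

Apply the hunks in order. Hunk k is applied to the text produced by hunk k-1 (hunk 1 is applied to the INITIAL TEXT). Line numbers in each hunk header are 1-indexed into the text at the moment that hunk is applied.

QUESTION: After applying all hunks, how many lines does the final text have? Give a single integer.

Hunk 1: at line 2 remove [yciu,eifn,ocv] add [riqpu,xerw,qjq] -> 13 lines: vns vgj clw riqpu xerw qjq ymzhe txkui gjnu dqc icund gpf okmp
Hunk 2: at line 7 remove [txkui] add [ypkar] -> 13 lines: vns vgj clw riqpu xerw qjq ymzhe ypkar gjnu dqc icund gpf okmp
Hunk 3: at line 2 remove [riqpu] add [zztgz] -> 13 lines: vns vgj clw zztgz xerw qjq ymzhe ypkar gjnu dqc icund gpf okmp
Final line count: 13

Answer: 13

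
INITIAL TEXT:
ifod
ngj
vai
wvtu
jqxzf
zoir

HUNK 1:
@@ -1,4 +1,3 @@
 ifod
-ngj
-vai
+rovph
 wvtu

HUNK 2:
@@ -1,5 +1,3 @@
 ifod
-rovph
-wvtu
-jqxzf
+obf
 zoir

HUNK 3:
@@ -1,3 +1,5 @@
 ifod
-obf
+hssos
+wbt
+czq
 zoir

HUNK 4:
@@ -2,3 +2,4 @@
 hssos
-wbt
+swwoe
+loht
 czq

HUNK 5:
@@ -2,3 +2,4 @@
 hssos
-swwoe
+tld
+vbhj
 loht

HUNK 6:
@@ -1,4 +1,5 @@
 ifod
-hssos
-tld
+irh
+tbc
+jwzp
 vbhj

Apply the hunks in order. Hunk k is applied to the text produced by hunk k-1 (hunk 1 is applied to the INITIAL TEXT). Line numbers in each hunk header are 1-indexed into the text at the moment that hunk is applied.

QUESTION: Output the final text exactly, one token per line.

Hunk 1: at line 1 remove [ngj,vai] add [rovph] -> 5 lines: ifod rovph wvtu jqxzf zoir
Hunk 2: at line 1 remove [rovph,wvtu,jqxzf] add [obf] -> 3 lines: ifod obf zoir
Hunk 3: at line 1 remove [obf] add [hssos,wbt,czq] -> 5 lines: ifod hssos wbt czq zoir
Hunk 4: at line 2 remove [wbt] add [swwoe,loht] -> 6 lines: ifod hssos swwoe loht czq zoir
Hunk 5: at line 2 remove [swwoe] add [tld,vbhj] -> 7 lines: ifod hssos tld vbhj loht czq zoir
Hunk 6: at line 1 remove [hssos,tld] add [irh,tbc,jwzp] -> 8 lines: ifod irh tbc jwzp vbhj loht czq zoir

Answer: ifod
irh
tbc
jwzp
vbhj
loht
czq
zoir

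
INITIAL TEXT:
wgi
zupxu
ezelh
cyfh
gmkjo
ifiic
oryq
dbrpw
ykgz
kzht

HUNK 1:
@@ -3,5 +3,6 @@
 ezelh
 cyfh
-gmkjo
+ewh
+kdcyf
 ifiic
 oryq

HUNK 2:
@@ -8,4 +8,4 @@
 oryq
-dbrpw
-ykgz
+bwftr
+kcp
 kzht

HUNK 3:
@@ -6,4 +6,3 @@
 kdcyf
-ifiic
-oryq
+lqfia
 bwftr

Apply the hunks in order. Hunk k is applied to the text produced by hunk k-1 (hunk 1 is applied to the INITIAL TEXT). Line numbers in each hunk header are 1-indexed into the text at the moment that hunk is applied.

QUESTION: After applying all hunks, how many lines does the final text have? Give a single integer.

Answer: 10

Derivation:
Hunk 1: at line 3 remove [gmkjo] add [ewh,kdcyf] -> 11 lines: wgi zupxu ezelh cyfh ewh kdcyf ifiic oryq dbrpw ykgz kzht
Hunk 2: at line 8 remove [dbrpw,ykgz] add [bwftr,kcp] -> 11 lines: wgi zupxu ezelh cyfh ewh kdcyf ifiic oryq bwftr kcp kzht
Hunk 3: at line 6 remove [ifiic,oryq] add [lqfia] -> 10 lines: wgi zupxu ezelh cyfh ewh kdcyf lqfia bwftr kcp kzht
Final line count: 10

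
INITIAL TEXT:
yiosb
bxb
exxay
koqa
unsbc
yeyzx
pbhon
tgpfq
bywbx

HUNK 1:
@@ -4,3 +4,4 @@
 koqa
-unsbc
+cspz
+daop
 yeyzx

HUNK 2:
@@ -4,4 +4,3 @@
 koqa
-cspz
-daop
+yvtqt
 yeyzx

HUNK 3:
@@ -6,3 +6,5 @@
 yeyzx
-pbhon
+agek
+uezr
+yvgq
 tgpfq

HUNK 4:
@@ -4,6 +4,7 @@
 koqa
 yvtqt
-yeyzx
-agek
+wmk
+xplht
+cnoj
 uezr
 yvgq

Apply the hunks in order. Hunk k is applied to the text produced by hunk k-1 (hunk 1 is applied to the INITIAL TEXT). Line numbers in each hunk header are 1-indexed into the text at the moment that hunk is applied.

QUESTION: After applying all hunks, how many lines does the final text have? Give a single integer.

Hunk 1: at line 4 remove [unsbc] add [cspz,daop] -> 10 lines: yiosb bxb exxay koqa cspz daop yeyzx pbhon tgpfq bywbx
Hunk 2: at line 4 remove [cspz,daop] add [yvtqt] -> 9 lines: yiosb bxb exxay koqa yvtqt yeyzx pbhon tgpfq bywbx
Hunk 3: at line 6 remove [pbhon] add [agek,uezr,yvgq] -> 11 lines: yiosb bxb exxay koqa yvtqt yeyzx agek uezr yvgq tgpfq bywbx
Hunk 4: at line 4 remove [yeyzx,agek] add [wmk,xplht,cnoj] -> 12 lines: yiosb bxb exxay koqa yvtqt wmk xplht cnoj uezr yvgq tgpfq bywbx
Final line count: 12

Answer: 12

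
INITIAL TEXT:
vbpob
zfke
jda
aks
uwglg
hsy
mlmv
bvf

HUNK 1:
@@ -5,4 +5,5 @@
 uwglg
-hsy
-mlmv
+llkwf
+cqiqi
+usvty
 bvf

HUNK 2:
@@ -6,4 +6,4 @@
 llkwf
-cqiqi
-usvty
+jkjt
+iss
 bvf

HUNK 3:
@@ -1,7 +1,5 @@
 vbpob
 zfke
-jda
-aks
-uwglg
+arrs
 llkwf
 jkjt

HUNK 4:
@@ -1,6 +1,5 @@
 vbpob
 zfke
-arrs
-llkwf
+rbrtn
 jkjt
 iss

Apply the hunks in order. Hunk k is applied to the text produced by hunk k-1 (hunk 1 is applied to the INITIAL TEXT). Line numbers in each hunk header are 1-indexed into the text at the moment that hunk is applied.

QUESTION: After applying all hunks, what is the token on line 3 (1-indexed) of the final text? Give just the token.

Hunk 1: at line 5 remove [hsy,mlmv] add [llkwf,cqiqi,usvty] -> 9 lines: vbpob zfke jda aks uwglg llkwf cqiqi usvty bvf
Hunk 2: at line 6 remove [cqiqi,usvty] add [jkjt,iss] -> 9 lines: vbpob zfke jda aks uwglg llkwf jkjt iss bvf
Hunk 3: at line 1 remove [jda,aks,uwglg] add [arrs] -> 7 lines: vbpob zfke arrs llkwf jkjt iss bvf
Hunk 4: at line 1 remove [arrs,llkwf] add [rbrtn] -> 6 lines: vbpob zfke rbrtn jkjt iss bvf
Final line 3: rbrtn

Answer: rbrtn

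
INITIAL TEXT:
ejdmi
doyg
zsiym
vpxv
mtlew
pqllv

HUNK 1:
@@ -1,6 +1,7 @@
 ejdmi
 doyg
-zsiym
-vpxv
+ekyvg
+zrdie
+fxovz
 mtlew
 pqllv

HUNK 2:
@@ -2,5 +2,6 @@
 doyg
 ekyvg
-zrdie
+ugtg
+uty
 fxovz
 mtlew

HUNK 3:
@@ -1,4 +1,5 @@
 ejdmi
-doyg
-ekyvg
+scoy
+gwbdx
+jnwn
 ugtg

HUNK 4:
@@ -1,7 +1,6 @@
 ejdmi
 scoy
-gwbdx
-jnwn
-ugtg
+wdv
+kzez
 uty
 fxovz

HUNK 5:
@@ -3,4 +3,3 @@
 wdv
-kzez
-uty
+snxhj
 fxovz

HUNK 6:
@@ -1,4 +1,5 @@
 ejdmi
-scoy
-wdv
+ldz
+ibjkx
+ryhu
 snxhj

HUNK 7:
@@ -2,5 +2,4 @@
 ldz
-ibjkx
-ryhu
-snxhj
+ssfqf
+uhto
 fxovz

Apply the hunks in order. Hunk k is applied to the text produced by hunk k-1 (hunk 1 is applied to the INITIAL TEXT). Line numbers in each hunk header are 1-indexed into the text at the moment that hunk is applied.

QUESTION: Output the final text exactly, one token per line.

Answer: ejdmi
ldz
ssfqf
uhto
fxovz
mtlew
pqllv

Derivation:
Hunk 1: at line 1 remove [zsiym,vpxv] add [ekyvg,zrdie,fxovz] -> 7 lines: ejdmi doyg ekyvg zrdie fxovz mtlew pqllv
Hunk 2: at line 2 remove [zrdie] add [ugtg,uty] -> 8 lines: ejdmi doyg ekyvg ugtg uty fxovz mtlew pqllv
Hunk 3: at line 1 remove [doyg,ekyvg] add [scoy,gwbdx,jnwn] -> 9 lines: ejdmi scoy gwbdx jnwn ugtg uty fxovz mtlew pqllv
Hunk 4: at line 1 remove [gwbdx,jnwn,ugtg] add [wdv,kzez] -> 8 lines: ejdmi scoy wdv kzez uty fxovz mtlew pqllv
Hunk 5: at line 3 remove [kzez,uty] add [snxhj] -> 7 lines: ejdmi scoy wdv snxhj fxovz mtlew pqllv
Hunk 6: at line 1 remove [scoy,wdv] add [ldz,ibjkx,ryhu] -> 8 lines: ejdmi ldz ibjkx ryhu snxhj fxovz mtlew pqllv
Hunk 7: at line 2 remove [ibjkx,ryhu,snxhj] add [ssfqf,uhto] -> 7 lines: ejdmi ldz ssfqf uhto fxovz mtlew pqllv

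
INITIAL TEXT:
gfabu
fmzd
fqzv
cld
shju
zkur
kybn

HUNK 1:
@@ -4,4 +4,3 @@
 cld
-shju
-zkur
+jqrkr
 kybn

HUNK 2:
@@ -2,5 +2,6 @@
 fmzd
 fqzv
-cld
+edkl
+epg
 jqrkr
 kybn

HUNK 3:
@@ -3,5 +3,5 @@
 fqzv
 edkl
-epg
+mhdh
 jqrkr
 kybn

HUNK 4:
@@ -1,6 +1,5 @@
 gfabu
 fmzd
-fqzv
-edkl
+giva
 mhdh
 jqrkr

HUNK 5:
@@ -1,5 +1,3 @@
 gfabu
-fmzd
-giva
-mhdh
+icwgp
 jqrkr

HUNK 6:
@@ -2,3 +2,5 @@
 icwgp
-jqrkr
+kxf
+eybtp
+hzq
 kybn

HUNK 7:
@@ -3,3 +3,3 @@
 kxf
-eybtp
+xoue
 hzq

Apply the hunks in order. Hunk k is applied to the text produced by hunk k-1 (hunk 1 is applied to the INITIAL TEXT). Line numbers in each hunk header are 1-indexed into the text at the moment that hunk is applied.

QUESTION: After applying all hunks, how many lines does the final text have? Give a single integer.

Hunk 1: at line 4 remove [shju,zkur] add [jqrkr] -> 6 lines: gfabu fmzd fqzv cld jqrkr kybn
Hunk 2: at line 2 remove [cld] add [edkl,epg] -> 7 lines: gfabu fmzd fqzv edkl epg jqrkr kybn
Hunk 3: at line 3 remove [epg] add [mhdh] -> 7 lines: gfabu fmzd fqzv edkl mhdh jqrkr kybn
Hunk 4: at line 1 remove [fqzv,edkl] add [giva] -> 6 lines: gfabu fmzd giva mhdh jqrkr kybn
Hunk 5: at line 1 remove [fmzd,giva,mhdh] add [icwgp] -> 4 lines: gfabu icwgp jqrkr kybn
Hunk 6: at line 2 remove [jqrkr] add [kxf,eybtp,hzq] -> 6 lines: gfabu icwgp kxf eybtp hzq kybn
Hunk 7: at line 3 remove [eybtp] add [xoue] -> 6 lines: gfabu icwgp kxf xoue hzq kybn
Final line count: 6

Answer: 6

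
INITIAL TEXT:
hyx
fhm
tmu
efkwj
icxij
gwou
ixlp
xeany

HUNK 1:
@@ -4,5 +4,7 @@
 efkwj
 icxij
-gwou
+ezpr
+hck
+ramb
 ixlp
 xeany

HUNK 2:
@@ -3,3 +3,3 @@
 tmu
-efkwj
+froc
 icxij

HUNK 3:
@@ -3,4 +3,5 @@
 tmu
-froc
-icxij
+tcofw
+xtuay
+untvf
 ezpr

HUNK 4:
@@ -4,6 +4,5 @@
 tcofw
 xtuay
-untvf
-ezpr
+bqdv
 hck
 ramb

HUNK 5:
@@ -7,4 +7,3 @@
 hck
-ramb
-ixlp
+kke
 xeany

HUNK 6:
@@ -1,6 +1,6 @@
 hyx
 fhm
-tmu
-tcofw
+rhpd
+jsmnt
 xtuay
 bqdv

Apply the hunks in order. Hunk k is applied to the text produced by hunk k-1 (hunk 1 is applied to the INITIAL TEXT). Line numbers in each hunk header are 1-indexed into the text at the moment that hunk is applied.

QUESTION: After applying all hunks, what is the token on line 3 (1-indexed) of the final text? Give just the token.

Answer: rhpd

Derivation:
Hunk 1: at line 4 remove [gwou] add [ezpr,hck,ramb] -> 10 lines: hyx fhm tmu efkwj icxij ezpr hck ramb ixlp xeany
Hunk 2: at line 3 remove [efkwj] add [froc] -> 10 lines: hyx fhm tmu froc icxij ezpr hck ramb ixlp xeany
Hunk 3: at line 3 remove [froc,icxij] add [tcofw,xtuay,untvf] -> 11 lines: hyx fhm tmu tcofw xtuay untvf ezpr hck ramb ixlp xeany
Hunk 4: at line 4 remove [untvf,ezpr] add [bqdv] -> 10 lines: hyx fhm tmu tcofw xtuay bqdv hck ramb ixlp xeany
Hunk 5: at line 7 remove [ramb,ixlp] add [kke] -> 9 lines: hyx fhm tmu tcofw xtuay bqdv hck kke xeany
Hunk 6: at line 1 remove [tmu,tcofw] add [rhpd,jsmnt] -> 9 lines: hyx fhm rhpd jsmnt xtuay bqdv hck kke xeany
Final line 3: rhpd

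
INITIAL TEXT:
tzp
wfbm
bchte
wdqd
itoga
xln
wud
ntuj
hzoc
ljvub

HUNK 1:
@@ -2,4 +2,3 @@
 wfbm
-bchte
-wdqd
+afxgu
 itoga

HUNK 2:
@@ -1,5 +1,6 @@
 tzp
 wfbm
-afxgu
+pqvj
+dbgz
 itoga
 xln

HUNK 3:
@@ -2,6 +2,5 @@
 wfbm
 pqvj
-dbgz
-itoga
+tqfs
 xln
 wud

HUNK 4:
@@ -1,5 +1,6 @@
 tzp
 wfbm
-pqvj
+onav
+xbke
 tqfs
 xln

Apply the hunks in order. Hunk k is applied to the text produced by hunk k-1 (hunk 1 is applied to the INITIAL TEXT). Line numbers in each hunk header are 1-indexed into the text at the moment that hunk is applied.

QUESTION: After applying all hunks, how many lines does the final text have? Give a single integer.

Answer: 10

Derivation:
Hunk 1: at line 2 remove [bchte,wdqd] add [afxgu] -> 9 lines: tzp wfbm afxgu itoga xln wud ntuj hzoc ljvub
Hunk 2: at line 1 remove [afxgu] add [pqvj,dbgz] -> 10 lines: tzp wfbm pqvj dbgz itoga xln wud ntuj hzoc ljvub
Hunk 3: at line 2 remove [dbgz,itoga] add [tqfs] -> 9 lines: tzp wfbm pqvj tqfs xln wud ntuj hzoc ljvub
Hunk 4: at line 1 remove [pqvj] add [onav,xbke] -> 10 lines: tzp wfbm onav xbke tqfs xln wud ntuj hzoc ljvub
Final line count: 10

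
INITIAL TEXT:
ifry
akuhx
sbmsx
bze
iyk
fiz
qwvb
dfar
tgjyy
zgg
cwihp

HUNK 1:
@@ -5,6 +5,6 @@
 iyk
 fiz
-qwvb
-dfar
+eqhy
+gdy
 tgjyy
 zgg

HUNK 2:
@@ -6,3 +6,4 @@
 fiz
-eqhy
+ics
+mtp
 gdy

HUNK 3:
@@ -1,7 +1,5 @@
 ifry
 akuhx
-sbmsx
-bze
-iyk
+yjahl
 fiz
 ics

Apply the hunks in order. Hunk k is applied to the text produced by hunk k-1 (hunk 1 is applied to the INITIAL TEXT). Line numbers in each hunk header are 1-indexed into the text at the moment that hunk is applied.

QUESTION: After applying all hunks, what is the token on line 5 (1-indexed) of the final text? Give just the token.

Hunk 1: at line 5 remove [qwvb,dfar] add [eqhy,gdy] -> 11 lines: ifry akuhx sbmsx bze iyk fiz eqhy gdy tgjyy zgg cwihp
Hunk 2: at line 6 remove [eqhy] add [ics,mtp] -> 12 lines: ifry akuhx sbmsx bze iyk fiz ics mtp gdy tgjyy zgg cwihp
Hunk 3: at line 1 remove [sbmsx,bze,iyk] add [yjahl] -> 10 lines: ifry akuhx yjahl fiz ics mtp gdy tgjyy zgg cwihp
Final line 5: ics

Answer: ics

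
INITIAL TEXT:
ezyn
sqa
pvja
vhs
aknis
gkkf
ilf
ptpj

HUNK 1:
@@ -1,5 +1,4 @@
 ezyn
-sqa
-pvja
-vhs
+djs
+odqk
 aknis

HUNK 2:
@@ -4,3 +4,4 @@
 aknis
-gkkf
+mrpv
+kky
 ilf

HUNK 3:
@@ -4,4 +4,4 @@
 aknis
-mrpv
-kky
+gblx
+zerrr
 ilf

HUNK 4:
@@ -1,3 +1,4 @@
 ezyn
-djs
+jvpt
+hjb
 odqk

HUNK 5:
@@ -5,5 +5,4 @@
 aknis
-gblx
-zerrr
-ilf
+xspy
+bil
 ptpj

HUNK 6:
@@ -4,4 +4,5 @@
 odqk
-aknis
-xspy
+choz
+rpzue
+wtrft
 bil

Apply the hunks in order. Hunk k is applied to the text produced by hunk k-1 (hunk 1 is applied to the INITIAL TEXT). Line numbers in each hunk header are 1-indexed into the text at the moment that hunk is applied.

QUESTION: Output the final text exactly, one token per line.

Hunk 1: at line 1 remove [sqa,pvja,vhs] add [djs,odqk] -> 7 lines: ezyn djs odqk aknis gkkf ilf ptpj
Hunk 2: at line 4 remove [gkkf] add [mrpv,kky] -> 8 lines: ezyn djs odqk aknis mrpv kky ilf ptpj
Hunk 3: at line 4 remove [mrpv,kky] add [gblx,zerrr] -> 8 lines: ezyn djs odqk aknis gblx zerrr ilf ptpj
Hunk 4: at line 1 remove [djs] add [jvpt,hjb] -> 9 lines: ezyn jvpt hjb odqk aknis gblx zerrr ilf ptpj
Hunk 5: at line 5 remove [gblx,zerrr,ilf] add [xspy,bil] -> 8 lines: ezyn jvpt hjb odqk aknis xspy bil ptpj
Hunk 6: at line 4 remove [aknis,xspy] add [choz,rpzue,wtrft] -> 9 lines: ezyn jvpt hjb odqk choz rpzue wtrft bil ptpj

Answer: ezyn
jvpt
hjb
odqk
choz
rpzue
wtrft
bil
ptpj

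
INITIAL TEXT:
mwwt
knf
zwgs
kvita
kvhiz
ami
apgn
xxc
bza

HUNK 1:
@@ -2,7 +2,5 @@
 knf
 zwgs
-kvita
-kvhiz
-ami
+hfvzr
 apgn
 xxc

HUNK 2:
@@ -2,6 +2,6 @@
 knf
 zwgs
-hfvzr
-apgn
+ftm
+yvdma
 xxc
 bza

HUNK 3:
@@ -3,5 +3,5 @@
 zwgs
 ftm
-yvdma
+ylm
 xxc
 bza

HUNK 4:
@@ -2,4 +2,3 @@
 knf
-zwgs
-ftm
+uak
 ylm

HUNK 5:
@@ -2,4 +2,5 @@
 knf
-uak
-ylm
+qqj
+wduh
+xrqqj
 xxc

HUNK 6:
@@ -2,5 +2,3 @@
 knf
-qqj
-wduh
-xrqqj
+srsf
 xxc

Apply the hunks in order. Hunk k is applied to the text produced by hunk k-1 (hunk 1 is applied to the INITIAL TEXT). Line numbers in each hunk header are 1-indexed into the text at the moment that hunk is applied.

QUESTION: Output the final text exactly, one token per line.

Hunk 1: at line 2 remove [kvita,kvhiz,ami] add [hfvzr] -> 7 lines: mwwt knf zwgs hfvzr apgn xxc bza
Hunk 2: at line 2 remove [hfvzr,apgn] add [ftm,yvdma] -> 7 lines: mwwt knf zwgs ftm yvdma xxc bza
Hunk 3: at line 3 remove [yvdma] add [ylm] -> 7 lines: mwwt knf zwgs ftm ylm xxc bza
Hunk 4: at line 2 remove [zwgs,ftm] add [uak] -> 6 lines: mwwt knf uak ylm xxc bza
Hunk 5: at line 2 remove [uak,ylm] add [qqj,wduh,xrqqj] -> 7 lines: mwwt knf qqj wduh xrqqj xxc bza
Hunk 6: at line 2 remove [qqj,wduh,xrqqj] add [srsf] -> 5 lines: mwwt knf srsf xxc bza

Answer: mwwt
knf
srsf
xxc
bza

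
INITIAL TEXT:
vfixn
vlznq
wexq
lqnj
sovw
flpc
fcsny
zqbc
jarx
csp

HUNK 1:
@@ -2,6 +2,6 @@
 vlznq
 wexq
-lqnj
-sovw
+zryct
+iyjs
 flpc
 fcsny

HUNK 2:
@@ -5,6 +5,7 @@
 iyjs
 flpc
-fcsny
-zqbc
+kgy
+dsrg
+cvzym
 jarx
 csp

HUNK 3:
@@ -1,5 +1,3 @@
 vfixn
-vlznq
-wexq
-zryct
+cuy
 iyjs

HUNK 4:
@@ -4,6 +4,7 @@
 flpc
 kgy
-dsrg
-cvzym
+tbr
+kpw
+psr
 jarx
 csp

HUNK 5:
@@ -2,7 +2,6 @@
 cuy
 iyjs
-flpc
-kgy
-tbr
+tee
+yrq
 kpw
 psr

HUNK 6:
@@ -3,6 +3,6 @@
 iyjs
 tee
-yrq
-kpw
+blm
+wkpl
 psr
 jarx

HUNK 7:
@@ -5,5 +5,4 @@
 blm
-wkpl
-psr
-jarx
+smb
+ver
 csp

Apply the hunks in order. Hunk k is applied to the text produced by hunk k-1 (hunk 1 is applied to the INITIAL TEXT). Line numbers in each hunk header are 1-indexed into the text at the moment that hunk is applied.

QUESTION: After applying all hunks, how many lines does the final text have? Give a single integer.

Hunk 1: at line 2 remove [lqnj,sovw] add [zryct,iyjs] -> 10 lines: vfixn vlznq wexq zryct iyjs flpc fcsny zqbc jarx csp
Hunk 2: at line 5 remove [fcsny,zqbc] add [kgy,dsrg,cvzym] -> 11 lines: vfixn vlznq wexq zryct iyjs flpc kgy dsrg cvzym jarx csp
Hunk 3: at line 1 remove [vlznq,wexq,zryct] add [cuy] -> 9 lines: vfixn cuy iyjs flpc kgy dsrg cvzym jarx csp
Hunk 4: at line 4 remove [dsrg,cvzym] add [tbr,kpw,psr] -> 10 lines: vfixn cuy iyjs flpc kgy tbr kpw psr jarx csp
Hunk 5: at line 2 remove [flpc,kgy,tbr] add [tee,yrq] -> 9 lines: vfixn cuy iyjs tee yrq kpw psr jarx csp
Hunk 6: at line 3 remove [yrq,kpw] add [blm,wkpl] -> 9 lines: vfixn cuy iyjs tee blm wkpl psr jarx csp
Hunk 7: at line 5 remove [wkpl,psr,jarx] add [smb,ver] -> 8 lines: vfixn cuy iyjs tee blm smb ver csp
Final line count: 8

Answer: 8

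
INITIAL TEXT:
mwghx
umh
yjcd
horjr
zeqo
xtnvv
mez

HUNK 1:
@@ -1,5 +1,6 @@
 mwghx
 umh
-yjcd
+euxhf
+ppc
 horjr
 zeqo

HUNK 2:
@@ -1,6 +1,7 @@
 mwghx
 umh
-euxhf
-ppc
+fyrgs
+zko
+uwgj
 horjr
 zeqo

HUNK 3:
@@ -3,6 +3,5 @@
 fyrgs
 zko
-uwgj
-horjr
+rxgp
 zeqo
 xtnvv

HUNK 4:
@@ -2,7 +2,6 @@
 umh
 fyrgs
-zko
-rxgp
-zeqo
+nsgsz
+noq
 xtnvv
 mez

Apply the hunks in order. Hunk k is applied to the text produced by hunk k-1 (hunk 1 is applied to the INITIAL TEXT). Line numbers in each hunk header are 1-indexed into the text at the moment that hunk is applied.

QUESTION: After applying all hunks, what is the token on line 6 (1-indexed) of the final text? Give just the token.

Answer: xtnvv

Derivation:
Hunk 1: at line 1 remove [yjcd] add [euxhf,ppc] -> 8 lines: mwghx umh euxhf ppc horjr zeqo xtnvv mez
Hunk 2: at line 1 remove [euxhf,ppc] add [fyrgs,zko,uwgj] -> 9 lines: mwghx umh fyrgs zko uwgj horjr zeqo xtnvv mez
Hunk 3: at line 3 remove [uwgj,horjr] add [rxgp] -> 8 lines: mwghx umh fyrgs zko rxgp zeqo xtnvv mez
Hunk 4: at line 2 remove [zko,rxgp,zeqo] add [nsgsz,noq] -> 7 lines: mwghx umh fyrgs nsgsz noq xtnvv mez
Final line 6: xtnvv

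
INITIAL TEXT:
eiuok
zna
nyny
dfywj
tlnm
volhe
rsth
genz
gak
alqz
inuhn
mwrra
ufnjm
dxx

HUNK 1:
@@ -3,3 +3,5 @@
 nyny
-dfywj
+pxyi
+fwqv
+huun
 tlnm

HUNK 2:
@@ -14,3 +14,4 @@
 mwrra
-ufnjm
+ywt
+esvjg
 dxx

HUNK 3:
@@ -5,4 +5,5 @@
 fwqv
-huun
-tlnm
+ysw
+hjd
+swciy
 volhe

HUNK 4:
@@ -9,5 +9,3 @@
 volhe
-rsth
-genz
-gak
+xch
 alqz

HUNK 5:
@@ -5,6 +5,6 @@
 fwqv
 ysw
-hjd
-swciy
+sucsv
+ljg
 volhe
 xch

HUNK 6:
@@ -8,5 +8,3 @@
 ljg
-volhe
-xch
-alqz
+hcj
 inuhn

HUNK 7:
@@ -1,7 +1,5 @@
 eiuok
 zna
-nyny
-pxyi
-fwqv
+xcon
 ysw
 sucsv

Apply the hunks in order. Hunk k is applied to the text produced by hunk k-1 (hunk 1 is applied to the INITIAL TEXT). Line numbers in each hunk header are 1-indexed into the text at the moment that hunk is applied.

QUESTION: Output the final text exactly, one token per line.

Answer: eiuok
zna
xcon
ysw
sucsv
ljg
hcj
inuhn
mwrra
ywt
esvjg
dxx

Derivation:
Hunk 1: at line 3 remove [dfywj] add [pxyi,fwqv,huun] -> 16 lines: eiuok zna nyny pxyi fwqv huun tlnm volhe rsth genz gak alqz inuhn mwrra ufnjm dxx
Hunk 2: at line 14 remove [ufnjm] add [ywt,esvjg] -> 17 lines: eiuok zna nyny pxyi fwqv huun tlnm volhe rsth genz gak alqz inuhn mwrra ywt esvjg dxx
Hunk 3: at line 5 remove [huun,tlnm] add [ysw,hjd,swciy] -> 18 lines: eiuok zna nyny pxyi fwqv ysw hjd swciy volhe rsth genz gak alqz inuhn mwrra ywt esvjg dxx
Hunk 4: at line 9 remove [rsth,genz,gak] add [xch] -> 16 lines: eiuok zna nyny pxyi fwqv ysw hjd swciy volhe xch alqz inuhn mwrra ywt esvjg dxx
Hunk 5: at line 5 remove [hjd,swciy] add [sucsv,ljg] -> 16 lines: eiuok zna nyny pxyi fwqv ysw sucsv ljg volhe xch alqz inuhn mwrra ywt esvjg dxx
Hunk 6: at line 8 remove [volhe,xch,alqz] add [hcj] -> 14 lines: eiuok zna nyny pxyi fwqv ysw sucsv ljg hcj inuhn mwrra ywt esvjg dxx
Hunk 7: at line 1 remove [nyny,pxyi,fwqv] add [xcon] -> 12 lines: eiuok zna xcon ysw sucsv ljg hcj inuhn mwrra ywt esvjg dxx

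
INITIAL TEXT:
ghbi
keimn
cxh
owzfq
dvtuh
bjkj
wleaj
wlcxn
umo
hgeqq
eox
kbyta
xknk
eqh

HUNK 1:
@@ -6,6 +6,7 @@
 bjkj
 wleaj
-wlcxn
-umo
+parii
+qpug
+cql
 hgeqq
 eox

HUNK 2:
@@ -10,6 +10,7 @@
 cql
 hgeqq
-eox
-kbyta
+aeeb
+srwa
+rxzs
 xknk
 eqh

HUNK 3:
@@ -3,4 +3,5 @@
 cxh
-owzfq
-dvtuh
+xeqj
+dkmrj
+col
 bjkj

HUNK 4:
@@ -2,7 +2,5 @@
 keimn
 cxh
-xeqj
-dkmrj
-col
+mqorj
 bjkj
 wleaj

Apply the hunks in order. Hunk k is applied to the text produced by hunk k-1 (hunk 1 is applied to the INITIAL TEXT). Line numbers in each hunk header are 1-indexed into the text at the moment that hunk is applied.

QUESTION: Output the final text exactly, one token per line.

Hunk 1: at line 6 remove [wlcxn,umo] add [parii,qpug,cql] -> 15 lines: ghbi keimn cxh owzfq dvtuh bjkj wleaj parii qpug cql hgeqq eox kbyta xknk eqh
Hunk 2: at line 10 remove [eox,kbyta] add [aeeb,srwa,rxzs] -> 16 lines: ghbi keimn cxh owzfq dvtuh bjkj wleaj parii qpug cql hgeqq aeeb srwa rxzs xknk eqh
Hunk 3: at line 3 remove [owzfq,dvtuh] add [xeqj,dkmrj,col] -> 17 lines: ghbi keimn cxh xeqj dkmrj col bjkj wleaj parii qpug cql hgeqq aeeb srwa rxzs xknk eqh
Hunk 4: at line 2 remove [xeqj,dkmrj,col] add [mqorj] -> 15 lines: ghbi keimn cxh mqorj bjkj wleaj parii qpug cql hgeqq aeeb srwa rxzs xknk eqh

Answer: ghbi
keimn
cxh
mqorj
bjkj
wleaj
parii
qpug
cql
hgeqq
aeeb
srwa
rxzs
xknk
eqh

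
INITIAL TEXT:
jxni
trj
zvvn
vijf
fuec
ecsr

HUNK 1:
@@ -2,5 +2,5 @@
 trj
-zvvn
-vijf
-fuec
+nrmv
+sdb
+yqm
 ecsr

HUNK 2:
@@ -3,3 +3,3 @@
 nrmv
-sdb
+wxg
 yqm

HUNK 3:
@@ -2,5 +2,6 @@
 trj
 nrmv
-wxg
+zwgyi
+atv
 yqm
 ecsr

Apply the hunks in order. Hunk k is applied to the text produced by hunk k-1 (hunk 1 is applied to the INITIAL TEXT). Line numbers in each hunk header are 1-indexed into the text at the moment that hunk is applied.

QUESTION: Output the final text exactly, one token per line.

Answer: jxni
trj
nrmv
zwgyi
atv
yqm
ecsr

Derivation:
Hunk 1: at line 2 remove [zvvn,vijf,fuec] add [nrmv,sdb,yqm] -> 6 lines: jxni trj nrmv sdb yqm ecsr
Hunk 2: at line 3 remove [sdb] add [wxg] -> 6 lines: jxni trj nrmv wxg yqm ecsr
Hunk 3: at line 2 remove [wxg] add [zwgyi,atv] -> 7 lines: jxni trj nrmv zwgyi atv yqm ecsr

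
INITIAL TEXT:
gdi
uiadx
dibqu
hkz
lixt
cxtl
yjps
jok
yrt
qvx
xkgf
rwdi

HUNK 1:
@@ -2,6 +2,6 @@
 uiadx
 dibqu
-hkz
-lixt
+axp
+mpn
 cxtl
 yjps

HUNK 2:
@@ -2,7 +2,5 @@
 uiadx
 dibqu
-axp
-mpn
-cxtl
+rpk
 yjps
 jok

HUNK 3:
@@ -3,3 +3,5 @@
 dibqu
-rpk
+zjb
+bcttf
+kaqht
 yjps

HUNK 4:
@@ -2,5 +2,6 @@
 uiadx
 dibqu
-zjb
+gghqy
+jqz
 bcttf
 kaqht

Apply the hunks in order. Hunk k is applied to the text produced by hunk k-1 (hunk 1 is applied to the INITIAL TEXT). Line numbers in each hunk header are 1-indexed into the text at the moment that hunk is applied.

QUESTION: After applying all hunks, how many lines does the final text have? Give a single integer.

Answer: 13

Derivation:
Hunk 1: at line 2 remove [hkz,lixt] add [axp,mpn] -> 12 lines: gdi uiadx dibqu axp mpn cxtl yjps jok yrt qvx xkgf rwdi
Hunk 2: at line 2 remove [axp,mpn,cxtl] add [rpk] -> 10 lines: gdi uiadx dibqu rpk yjps jok yrt qvx xkgf rwdi
Hunk 3: at line 3 remove [rpk] add [zjb,bcttf,kaqht] -> 12 lines: gdi uiadx dibqu zjb bcttf kaqht yjps jok yrt qvx xkgf rwdi
Hunk 4: at line 2 remove [zjb] add [gghqy,jqz] -> 13 lines: gdi uiadx dibqu gghqy jqz bcttf kaqht yjps jok yrt qvx xkgf rwdi
Final line count: 13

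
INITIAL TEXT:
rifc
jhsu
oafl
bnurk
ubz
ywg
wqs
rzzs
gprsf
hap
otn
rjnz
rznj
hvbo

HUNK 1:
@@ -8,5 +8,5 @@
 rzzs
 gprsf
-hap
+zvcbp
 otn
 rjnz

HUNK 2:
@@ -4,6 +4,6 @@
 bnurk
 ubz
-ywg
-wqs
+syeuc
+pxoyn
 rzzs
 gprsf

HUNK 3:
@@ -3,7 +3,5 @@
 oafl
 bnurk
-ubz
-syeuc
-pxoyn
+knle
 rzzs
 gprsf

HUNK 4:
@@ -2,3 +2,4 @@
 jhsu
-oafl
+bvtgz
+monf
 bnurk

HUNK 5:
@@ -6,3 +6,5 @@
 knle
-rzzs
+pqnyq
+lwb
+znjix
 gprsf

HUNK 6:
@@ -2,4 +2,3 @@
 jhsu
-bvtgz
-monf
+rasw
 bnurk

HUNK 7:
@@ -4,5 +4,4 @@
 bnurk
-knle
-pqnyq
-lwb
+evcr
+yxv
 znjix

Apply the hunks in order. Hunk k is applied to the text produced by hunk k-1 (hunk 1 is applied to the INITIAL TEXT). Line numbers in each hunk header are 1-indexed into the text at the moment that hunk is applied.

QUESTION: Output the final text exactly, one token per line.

Answer: rifc
jhsu
rasw
bnurk
evcr
yxv
znjix
gprsf
zvcbp
otn
rjnz
rznj
hvbo

Derivation:
Hunk 1: at line 8 remove [hap] add [zvcbp] -> 14 lines: rifc jhsu oafl bnurk ubz ywg wqs rzzs gprsf zvcbp otn rjnz rznj hvbo
Hunk 2: at line 4 remove [ywg,wqs] add [syeuc,pxoyn] -> 14 lines: rifc jhsu oafl bnurk ubz syeuc pxoyn rzzs gprsf zvcbp otn rjnz rznj hvbo
Hunk 3: at line 3 remove [ubz,syeuc,pxoyn] add [knle] -> 12 lines: rifc jhsu oafl bnurk knle rzzs gprsf zvcbp otn rjnz rznj hvbo
Hunk 4: at line 2 remove [oafl] add [bvtgz,monf] -> 13 lines: rifc jhsu bvtgz monf bnurk knle rzzs gprsf zvcbp otn rjnz rznj hvbo
Hunk 5: at line 6 remove [rzzs] add [pqnyq,lwb,znjix] -> 15 lines: rifc jhsu bvtgz monf bnurk knle pqnyq lwb znjix gprsf zvcbp otn rjnz rznj hvbo
Hunk 6: at line 2 remove [bvtgz,monf] add [rasw] -> 14 lines: rifc jhsu rasw bnurk knle pqnyq lwb znjix gprsf zvcbp otn rjnz rznj hvbo
Hunk 7: at line 4 remove [knle,pqnyq,lwb] add [evcr,yxv] -> 13 lines: rifc jhsu rasw bnurk evcr yxv znjix gprsf zvcbp otn rjnz rznj hvbo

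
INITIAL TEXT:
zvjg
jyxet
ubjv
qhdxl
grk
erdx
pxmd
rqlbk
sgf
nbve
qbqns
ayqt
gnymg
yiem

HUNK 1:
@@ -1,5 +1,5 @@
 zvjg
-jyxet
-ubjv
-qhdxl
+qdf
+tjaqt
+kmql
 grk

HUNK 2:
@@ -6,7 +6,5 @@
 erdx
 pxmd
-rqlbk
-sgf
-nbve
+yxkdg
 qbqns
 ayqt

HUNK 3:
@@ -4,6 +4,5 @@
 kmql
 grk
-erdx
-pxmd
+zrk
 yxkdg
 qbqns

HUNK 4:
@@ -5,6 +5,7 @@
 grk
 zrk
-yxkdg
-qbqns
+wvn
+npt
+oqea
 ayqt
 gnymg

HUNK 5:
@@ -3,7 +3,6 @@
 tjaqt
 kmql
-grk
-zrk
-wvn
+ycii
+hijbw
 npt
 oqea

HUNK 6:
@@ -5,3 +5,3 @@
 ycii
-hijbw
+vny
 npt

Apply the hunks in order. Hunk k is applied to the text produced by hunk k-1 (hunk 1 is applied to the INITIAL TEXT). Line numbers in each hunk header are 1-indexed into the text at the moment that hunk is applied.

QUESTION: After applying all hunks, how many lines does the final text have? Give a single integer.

Hunk 1: at line 1 remove [jyxet,ubjv,qhdxl] add [qdf,tjaqt,kmql] -> 14 lines: zvjg qdf tjaqt kmql grk erdx pxmd rqlbk sgf nbve qbqns ayqt gnymg yiem
Hunk 2: at line 6 remove [rqlbk,sgf,nbve] add [yxkdg] -> 12 lines: zvjg qdf tjaqt kmql grk erdx pxmd yxkdg qbqns ayqt gnymg yiem
Hunk 3: at line 4 remove [erdx,pxmd] add [zrk] -> 11 lines: zvjg qdf tjaqt kmql grk zrk yxkdg qbqns ayqt gnymg yiem
Hunk 4: at line 5 remove [yxkdg,qbqns] add [wvn,npt,oqea] -> 12 lines: zvjg qdf tjaqt kmql grk zrk wvn npt oqea ayqt gnymg yiem
Hunk 5: at line 3 remove [grk,zrk,wvn] add [ycii,hijbw] -> 11 lines: zvjg qdf tjaqt kmql ycii hijbw npt oqea ayqt gnymg yiem
Hunk 6: at line 5 remove [hijbw] add [vny] -> 11 lines: zvjg qdf tjaqt kmql ycii vny npt oqea ayqt gnymg yiem
Final line count: 11

Answer: 11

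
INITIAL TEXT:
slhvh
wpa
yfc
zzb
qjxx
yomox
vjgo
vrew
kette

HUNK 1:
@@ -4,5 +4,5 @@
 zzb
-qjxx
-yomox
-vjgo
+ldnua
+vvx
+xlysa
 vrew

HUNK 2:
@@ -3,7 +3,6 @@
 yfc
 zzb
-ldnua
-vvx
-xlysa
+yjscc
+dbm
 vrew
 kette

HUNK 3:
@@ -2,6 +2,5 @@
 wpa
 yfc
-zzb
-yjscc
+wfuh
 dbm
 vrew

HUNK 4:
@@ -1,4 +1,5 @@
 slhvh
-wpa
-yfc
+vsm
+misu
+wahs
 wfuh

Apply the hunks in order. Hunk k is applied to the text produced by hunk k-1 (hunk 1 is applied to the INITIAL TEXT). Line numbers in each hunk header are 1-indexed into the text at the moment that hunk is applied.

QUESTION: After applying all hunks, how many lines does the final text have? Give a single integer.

Hunk 1: at line 4 remove [qjxx,yomox,vjgo] add [ldnua,vvx,xlysa] -> 9 lines: slhvh wpa yfc zzb ldnua vvx xlysa vrew kette
Hunk 2: at line 3 remove [ldnua,vvx,xlysa] add [yjscc,dbm] -> 8 lines: slhvh wpa yfc zzb yjscc dbm vrew kette
Hunk 3: at line 2 remove [zzb,yjscc] add [wfuh] -> 7 lines: slhvh wpa yfc wfuh dbm vrew kette
Hunk 4: at line 1 remove [wpa,yfc] add [vsm,misu,wahs] -> 8 lines: slhvh vsm misu wahs wfuh dbm vrew kette
Final line count: 8

Answer: 8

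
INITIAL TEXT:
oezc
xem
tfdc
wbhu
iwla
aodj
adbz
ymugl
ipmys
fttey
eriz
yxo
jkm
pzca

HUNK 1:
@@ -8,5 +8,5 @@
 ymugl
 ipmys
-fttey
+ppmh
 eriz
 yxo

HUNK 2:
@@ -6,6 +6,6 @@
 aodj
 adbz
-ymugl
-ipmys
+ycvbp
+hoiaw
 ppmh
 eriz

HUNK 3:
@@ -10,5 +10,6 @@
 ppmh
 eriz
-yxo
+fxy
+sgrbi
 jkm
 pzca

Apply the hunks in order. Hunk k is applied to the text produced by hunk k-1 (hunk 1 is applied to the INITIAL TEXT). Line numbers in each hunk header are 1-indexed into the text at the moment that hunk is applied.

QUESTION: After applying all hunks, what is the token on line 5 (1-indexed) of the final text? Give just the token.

Hunk 1: at line 8 remove [fttey] add [ppmh] -> 14 lines: oezc xem tfdc wbhu iwla aodj adbz ymugl ipmys ppmh eriz yxo jkm pzca
Hunk 2: at line 6 remove [ymugl,ipmys] add [ycvbp,hoiaw] -> 14 lines: oezc xem tfdc wbhu iwla aodj adbz ycvbp hoiaw ppmh eriz yxo jkm pzca
Hunk 3: at line 10 remove [yxo] add [fxy,sgrbi] -> 15 lines: oezc xem tfdc wbhu iwla aodj adbz ycvbp hoiaw ppmh eriz fxy sgrbi jkm pzca
Final line 5: iwla

Answer: iwla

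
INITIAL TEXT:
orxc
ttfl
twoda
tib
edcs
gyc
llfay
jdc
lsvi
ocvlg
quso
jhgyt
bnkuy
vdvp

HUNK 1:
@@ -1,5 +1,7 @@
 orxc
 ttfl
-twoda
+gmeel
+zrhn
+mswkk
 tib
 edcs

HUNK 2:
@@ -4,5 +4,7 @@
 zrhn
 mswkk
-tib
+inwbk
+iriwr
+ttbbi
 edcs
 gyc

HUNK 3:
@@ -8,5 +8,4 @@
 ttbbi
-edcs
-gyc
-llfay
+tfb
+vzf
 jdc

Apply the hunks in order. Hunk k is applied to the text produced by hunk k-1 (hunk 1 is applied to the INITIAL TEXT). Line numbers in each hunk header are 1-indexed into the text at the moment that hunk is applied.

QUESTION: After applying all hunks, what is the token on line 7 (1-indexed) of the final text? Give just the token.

Hunk 1: at line 1 remove [twoda] add [gmeel,zrhn,mswkk] -> 16 lines: orxc ttfl gmeel zrhn mswkk tib edcs gyc llfay jdc lsvi ocvlg quso jhgyt bnkuy vdvp
Hunk 2: at line 4 remove [tib] add [inwbk,iriwr,ttbbi] -> 18 lines: orxc ttfl gmeel zrhn mswkk inwbk iriwr ttbbi edcs gyc llfay jdc lsvi ocvlg quso jhgyt bnkuy vdvp
Hunk 3: at line 8 remove [edcs,gyc,llfay] add [tfb,vzf] -> 17 lines: orxc ttfl gmeel zrhn mswkk inwbk iriwr ttbbi tfb vzf jdc lsvi ocvlg quso jhgyt bnkuy vdvp
Final line 7: iriwr

Answer: iriwr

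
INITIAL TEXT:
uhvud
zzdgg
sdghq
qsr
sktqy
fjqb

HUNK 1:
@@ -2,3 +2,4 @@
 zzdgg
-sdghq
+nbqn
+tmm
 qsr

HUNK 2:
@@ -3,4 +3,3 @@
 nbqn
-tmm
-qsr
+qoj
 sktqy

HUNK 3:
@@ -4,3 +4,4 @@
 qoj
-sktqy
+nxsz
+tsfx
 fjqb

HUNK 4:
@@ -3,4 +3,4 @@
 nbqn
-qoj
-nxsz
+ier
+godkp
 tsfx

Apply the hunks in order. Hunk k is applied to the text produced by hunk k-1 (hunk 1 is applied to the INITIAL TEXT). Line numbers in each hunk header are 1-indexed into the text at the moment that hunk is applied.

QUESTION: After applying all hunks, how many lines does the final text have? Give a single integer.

Hunk 1: at line 2 remove [sdghq] add [nbqn,tmm] -> 7 lines: uhvud zzdgg nbqn tmm qsr sktqy fjqb
Hunk 2: at line 3 remove [tmm,qsr] add [qoj] -> 6 lines: uhvud zzdgg nbqn qoj sktqy fjqb
Hunk 3: at line 4 remove [sktqy] add [nxsz,tsfx] -> 7 lines: uhvud zzdgg nbqn qoj nxsz tsfx fjqb
Hunk 4: at line 3 remove [qoj,nxsz] add [ier,godkp] -> 7 lines: uhvud zzdgg nbqn ier godkp tsfx fjqb
Final line count: 7

Answer: 7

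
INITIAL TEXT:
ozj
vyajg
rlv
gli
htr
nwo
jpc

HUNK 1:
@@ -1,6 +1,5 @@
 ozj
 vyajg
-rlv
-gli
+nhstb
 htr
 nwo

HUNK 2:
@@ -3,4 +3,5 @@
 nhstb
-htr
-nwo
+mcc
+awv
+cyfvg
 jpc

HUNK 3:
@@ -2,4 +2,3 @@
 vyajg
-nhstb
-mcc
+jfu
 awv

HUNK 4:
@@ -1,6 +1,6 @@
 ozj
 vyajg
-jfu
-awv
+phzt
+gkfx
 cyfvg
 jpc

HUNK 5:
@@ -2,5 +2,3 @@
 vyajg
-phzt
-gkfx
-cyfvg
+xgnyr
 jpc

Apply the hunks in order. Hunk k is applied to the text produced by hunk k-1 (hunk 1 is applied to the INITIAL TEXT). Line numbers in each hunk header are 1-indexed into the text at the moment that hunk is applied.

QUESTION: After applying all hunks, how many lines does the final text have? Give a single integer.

Hunk 1: at line 1 remove [rlv,gli] add [nhstb] -> 6 lines: ozj vyajg nhstb htr nwo jpc
Hunk 2: at line 3 remove [htr,nwo] add [mcc,awv,cyfvg] -> 7 lines: ozj vyajg nhstb mcc awv cyfvg jpc
Hunk 3: at line 2 remove [nhstb,mcc] add [jfu] -> 6 lines: ozj vyajg jfu awv cyfvg jpc
Hunk 4: at line 1 remove [jfu,awv] add [phzt,gkfx] -> 6 lines: ozj vyajg phzt gkfx cyfvg jpc
Hunk 5: at line 2 remove [phzt,gkfx,cyfvg] add [xgnyr] -> 4 lines: ozj vyajg xgnyr jpc
Final line count: 4

Answer: 4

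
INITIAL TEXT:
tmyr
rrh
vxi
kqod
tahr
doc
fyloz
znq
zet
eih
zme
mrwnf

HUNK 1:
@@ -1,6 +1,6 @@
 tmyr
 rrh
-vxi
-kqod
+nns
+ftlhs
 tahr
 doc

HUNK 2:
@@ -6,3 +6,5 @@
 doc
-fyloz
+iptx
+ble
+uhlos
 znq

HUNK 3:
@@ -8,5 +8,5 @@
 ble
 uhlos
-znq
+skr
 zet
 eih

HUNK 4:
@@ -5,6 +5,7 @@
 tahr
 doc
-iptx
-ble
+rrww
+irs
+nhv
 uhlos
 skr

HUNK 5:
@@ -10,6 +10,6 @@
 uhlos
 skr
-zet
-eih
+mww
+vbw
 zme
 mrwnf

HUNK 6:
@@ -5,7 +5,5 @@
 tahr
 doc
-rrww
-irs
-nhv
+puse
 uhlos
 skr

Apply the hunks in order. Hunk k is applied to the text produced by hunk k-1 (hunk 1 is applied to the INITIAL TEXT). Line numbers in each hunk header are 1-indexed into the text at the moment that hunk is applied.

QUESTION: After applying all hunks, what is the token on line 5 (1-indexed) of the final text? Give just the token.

Answer: tahr

Derivation:
Hunk 1: at line 1 remove [vxi,kqod] add [nns,ftlhs] -> 12 lines: tmyr rrh nns ftlhs tahr doc fyloz znq zet eih zme mrwnf
Hunk 2: at line 6 remove [fyloz] add [iptx,ble,uhlos] -> 14 lines: tmyr rrh nns ftlhs tahr doc iptx ble uhlos znq zet eih zme mrwnf
Hunk 3: at line 8 remove [znq] add [skr] -> 14 lines: tmyr rrh nns ftlhs tahr doc iptx ble uhlos skr zet eih zme mrwnf
Hunk 4: at line 5 remove [iptx,ble] add [rrww,irs,nhv] -> 15 lines: tmyr rrh nns ftlhs tahr doc rrww irs nhv uhlos skr zet eih zme mrwnf
Hunk 5: at line 10 remove [zet,eih] add [mww,vbw] -> 15 lines: tmyr rrh nns ftlhs tahr doc rrww irs nhv uhlos skr mww vbw zme mrwnf
Hunk 6: at line 5 remove [rrww,irs,nhv] add [puse] -> 13 lines: tmyr rrh nns ftlhs tahr doc puse uhlos skr mww vbw zme mrwnf
Final line 5: tahr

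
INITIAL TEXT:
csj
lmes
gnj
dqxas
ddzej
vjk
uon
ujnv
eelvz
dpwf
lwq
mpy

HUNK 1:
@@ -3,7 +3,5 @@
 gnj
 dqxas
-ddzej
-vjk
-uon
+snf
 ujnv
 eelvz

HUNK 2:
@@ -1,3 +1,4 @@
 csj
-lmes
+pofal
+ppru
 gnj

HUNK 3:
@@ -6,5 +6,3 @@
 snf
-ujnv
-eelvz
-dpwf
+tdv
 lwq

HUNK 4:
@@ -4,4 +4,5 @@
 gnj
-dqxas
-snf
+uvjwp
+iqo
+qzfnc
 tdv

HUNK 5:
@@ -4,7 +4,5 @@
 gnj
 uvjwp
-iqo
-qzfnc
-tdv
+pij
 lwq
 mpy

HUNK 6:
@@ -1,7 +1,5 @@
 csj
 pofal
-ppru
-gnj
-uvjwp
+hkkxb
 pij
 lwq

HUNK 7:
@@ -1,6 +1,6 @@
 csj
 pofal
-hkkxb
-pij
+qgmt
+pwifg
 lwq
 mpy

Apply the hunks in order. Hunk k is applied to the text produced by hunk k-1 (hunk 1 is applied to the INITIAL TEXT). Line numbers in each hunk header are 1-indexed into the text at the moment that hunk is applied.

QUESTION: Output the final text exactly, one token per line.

Answer: csj
pofal
qgmt
pwifg
lwq
mpy

Derivation:
Hunk 1: at line 3 remove [ddzej,vjk,uon] add [snf] -> 10 lines: csj lmes gnj dqxas snf ujnv eelvz dpwf lwq mpy
Hunk 2: at line 1 remove [lmes] add [pofal,ppru] -> 11 lines: csj pofal ppru gnj dqxas snf ujnv eelvz dpwf lwq mpy
Hunk 3: at line 6 remove [ujnv,eelvz,dpwf] add [tdv] -> 9 lines: csj pofal ppru gnj dqxas snf tdv lwq mpy
Hunk 4: at line 4 remove [dqxas,snf] add [uvjwp,iqo,qzfnc] -> 10 lines: csj pofal ppru gnj uvjwp iqo qzfnc tdv lwq mpy
Hunk 5: at line 4 remove [iqo,qzfnc,tdv] add [pij] -> 8 lines: csj pofal ppru gnj uvjwp pij lwq mpy
Hunk 6: at line 1 remove [ppru,gnj,uvjwp] add [hkkxb] -> 6 lines: csj pofal hkkxb pij lwq mpy
Hunk 7: at line 1 remove [hkkxb,pij] add [qgmt,pwifg] -> 6 lines: csj pofal qgmt pwifg lwq mpy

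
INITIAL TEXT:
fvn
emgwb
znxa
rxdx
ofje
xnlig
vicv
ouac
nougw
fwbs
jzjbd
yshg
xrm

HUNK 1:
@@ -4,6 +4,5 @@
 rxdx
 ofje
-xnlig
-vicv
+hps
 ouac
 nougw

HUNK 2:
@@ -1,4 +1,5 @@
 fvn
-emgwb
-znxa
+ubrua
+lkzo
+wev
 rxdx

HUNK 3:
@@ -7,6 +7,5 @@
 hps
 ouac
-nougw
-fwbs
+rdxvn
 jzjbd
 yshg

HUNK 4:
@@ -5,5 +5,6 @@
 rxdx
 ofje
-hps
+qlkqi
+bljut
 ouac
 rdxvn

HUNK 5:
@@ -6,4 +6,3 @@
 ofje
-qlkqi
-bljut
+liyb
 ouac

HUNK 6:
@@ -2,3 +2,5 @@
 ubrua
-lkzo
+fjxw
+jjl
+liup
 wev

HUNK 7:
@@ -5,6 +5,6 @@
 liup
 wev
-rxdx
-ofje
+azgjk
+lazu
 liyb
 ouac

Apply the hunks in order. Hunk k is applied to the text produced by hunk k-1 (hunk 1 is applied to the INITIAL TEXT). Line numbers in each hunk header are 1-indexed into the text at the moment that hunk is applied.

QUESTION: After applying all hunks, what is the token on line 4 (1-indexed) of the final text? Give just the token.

Answer: jjl

Derivation:
Hunk 1: at line 4 remove [xnlig,vicv] add [hps] -> 12 lines: fvn emgwb znxa rxdx ofje hps ouac nougw fwbs jzjbd yshg xrm
Hunk 2: at line 1 remove [emgwb,znxa] add [ubrua,lkzo,wev] -> 13 lines: fvn ubrua lkzo wev rxdx ofje hps ouac nougw fwbs jzjbd yshg xrm
Hunk 3: at line 7 remove [nougw,fwbs] add [rdxvn] -> 12 lines: fvn ubrua lkzo wev rxdx ofje hps ouac rdxvn jzjbd yshg xrm
Hunk 4: at line 5 remove [hps] add [qlkqi,bljut] -> 13 lines: fvn ubrua lkzo wev rxdx ofje qlkqi bljut ouac rdxvn jzjbd yshg xrm
Hunk 5: at line 6 remove [qlkqi,bljut] add [liyb] -> 12 lines: fvn ubrua lkzo wev rxdx ofje liyb ouac rdxvn jzjbd yshg xrm
Hunk 6: at line 2 remove [lkzo] add [fjxw,jjl,liup] -> 14 lines: fvn ubrua fjxw jjl liup wev rxdx ofje liyb ouac rdxvn jzjbd yshg xrm
Hunk 7: at line 5 remove [rxdx,ofje] add [azgjk,lazu] -> 14 lines: fvn ubrua fjxw jjl liup wev azgjk lazu liyb ouac rdxvn jzjbd yshg xrm
Final line 4: jjl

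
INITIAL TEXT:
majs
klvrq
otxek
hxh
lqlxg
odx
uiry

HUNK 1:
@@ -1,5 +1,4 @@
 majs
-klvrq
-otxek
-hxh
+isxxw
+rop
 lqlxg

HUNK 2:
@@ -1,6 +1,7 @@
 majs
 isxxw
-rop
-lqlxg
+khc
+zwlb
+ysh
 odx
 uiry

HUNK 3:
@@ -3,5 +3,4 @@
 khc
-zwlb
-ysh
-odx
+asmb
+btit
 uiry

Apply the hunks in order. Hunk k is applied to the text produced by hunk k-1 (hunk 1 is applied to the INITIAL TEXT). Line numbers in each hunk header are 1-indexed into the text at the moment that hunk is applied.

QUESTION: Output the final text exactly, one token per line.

Hunk 1: at line 1 remove [klvrq,otxek,hxh] add [isxxw,rop] -> 6 lines: majs isxxw rop lqlxg odx uiry
Hunk 2: at line 1 remove [rop,lqlxg] add [khc,zwlb,ysh] -> 7 lines: majs isxxw khc zwlb ysh odx uiry
Hunk 3: at line 3 remove [zwlb,ysh,odx] add [asmb,btit] -> 6 lines: majs isxxw khc asmb btit uiry

Answer: majs
isxxw
khc
asmb
btit
uiry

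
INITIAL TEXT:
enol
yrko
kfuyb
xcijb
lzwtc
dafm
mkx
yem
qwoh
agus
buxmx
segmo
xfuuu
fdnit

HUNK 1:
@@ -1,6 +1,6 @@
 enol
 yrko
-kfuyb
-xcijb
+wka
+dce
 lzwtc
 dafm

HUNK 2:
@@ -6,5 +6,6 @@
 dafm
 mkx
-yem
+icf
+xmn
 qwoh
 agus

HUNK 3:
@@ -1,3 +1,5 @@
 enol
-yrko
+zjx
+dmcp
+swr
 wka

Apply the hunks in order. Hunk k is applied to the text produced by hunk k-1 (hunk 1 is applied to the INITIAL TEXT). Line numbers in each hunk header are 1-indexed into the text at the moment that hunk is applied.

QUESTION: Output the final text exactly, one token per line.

Hunk 1: at line 1 remove [kfuyb,xcijb] add [wka,dce] -> 14 lines: enol yrko wka dce lzwtc dafm mkx yem qwoh agus buxmx segmo xfuuu fdnit
Hunk 2: at line 6 remove [yem] add [icf,xmn] -> 15 lines: enol yrko wka dce lzwtc dafm mkx icf xmn qwoh agus buxmx segmo xfuuu fdnit
Hunk 3: at line 1 remove [yrko] add [zjx,dmcp,swr] -> 17 lines: enol zjx dmcp swr wka dce lzwtc dafm mkx icf xmn qwoh agus buxmx segmo xfuuu fdnit

Answer: enol
zjx
dmcp
swr
wka
dce
lzwtc
dafm
mkx
icf
xmn
qwoh
agus
buxmx
segmo
xfuuu
fdnit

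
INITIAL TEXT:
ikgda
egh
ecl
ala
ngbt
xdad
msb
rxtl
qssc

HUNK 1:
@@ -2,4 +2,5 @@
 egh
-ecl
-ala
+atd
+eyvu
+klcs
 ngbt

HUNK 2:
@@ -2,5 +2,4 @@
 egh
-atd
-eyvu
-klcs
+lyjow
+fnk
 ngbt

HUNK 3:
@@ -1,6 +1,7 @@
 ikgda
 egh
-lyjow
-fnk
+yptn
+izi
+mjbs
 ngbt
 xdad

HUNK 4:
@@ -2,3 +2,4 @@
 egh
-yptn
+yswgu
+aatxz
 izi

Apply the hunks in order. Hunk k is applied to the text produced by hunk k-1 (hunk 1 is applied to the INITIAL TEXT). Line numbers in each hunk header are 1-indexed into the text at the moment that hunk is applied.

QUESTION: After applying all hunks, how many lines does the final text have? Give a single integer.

Hunk 1: at line 2 remove [ecl,ala] add [atd,eyvu,klcs] -> 10 lines: ikgda egh atd eyvu klcs ngbt xdad msb rxtl qssc
Hunk 2: at line 2 remove [atd,eyvu,klcs] add [lyjow,fnk] -> 9 lines: ikgda egh lyjow fnk ngbt xdad msb rxtl qssc
Hunk 3: at line 1 remove [lyjow,fnk] add [yptn,izi,mjbs] -> 10 lines: ikgda egh yptn izi mjbs ngbt xdad msb rxtl qssc
Hunk 4: at line 2 remove [yptn] add [yswgu,aatxz] -> 11 lines: ikgda egh yswgu aatxz izi mjbs ngbt xdad msb rxtl qssc
Final line count: 11

Answer: 11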